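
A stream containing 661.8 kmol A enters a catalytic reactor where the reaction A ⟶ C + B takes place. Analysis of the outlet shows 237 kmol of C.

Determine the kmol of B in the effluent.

237 kmol

For C: n = n₀ + 1ξ → 237 = 0 + 1ξ, giving ξ = 237 kmol.
Outlet amounts (n = n₀ + ν ξ):
  A: 661.8 − 1(237) = 424.8
  C: 0 + 1(237) = 237
  B: 0 + 1(237) = 237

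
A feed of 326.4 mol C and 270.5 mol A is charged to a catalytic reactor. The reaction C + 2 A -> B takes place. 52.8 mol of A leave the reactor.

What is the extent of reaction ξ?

For A: n = n₀ − 2ξ → 52.8 = 270.5 − 2ξ, giving ξ = 108.8 mol.
Outlet amounts (n = n₀ + ν ξ):
  C: 326.4 − 1(108.8) = 217.5
  A: 270.5 − 2(108.8) = 52.8
  B: 0 + 1(108.8) = 108.8

ξ = 109 mol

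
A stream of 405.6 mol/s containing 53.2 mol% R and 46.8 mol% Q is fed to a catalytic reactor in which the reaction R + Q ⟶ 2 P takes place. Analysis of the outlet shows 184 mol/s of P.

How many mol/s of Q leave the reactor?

For P: n = n₀ + 2ξ → 184 = 0 + 2ξ, giving ξ = 92 mol/s.
Outlet amounts (n = n₀ + ν ξ):
  R: 215.8 − 1(92) = 123.8
  Q: 189.8 − 1(92) = 97.82
  P: 0 + 2(92) = 184

97.8 mol/s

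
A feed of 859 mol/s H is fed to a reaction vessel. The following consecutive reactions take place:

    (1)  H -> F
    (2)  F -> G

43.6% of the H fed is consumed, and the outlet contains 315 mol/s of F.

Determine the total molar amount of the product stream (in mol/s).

Conversion of H: H consumed = 1ξ₁ = 0.436 × 859 → ξ₁ = 374.5 mol/s.
F balance: n_F = 0 + 1ξ₁ − 1ξ₂ = 315 → ξ₂ = (1·374.5 − 315)/1 = 59.52 mol/s.
Outlet amounts (n = n₀ + Σ ν·ξ):
  H: 859 − 1(374.5) = 484.5
  F: 0 + 1(374.5) − 1(59.52) = 315
  G: 0 + 1(59.52) = 59.52
Total out = 484.5 + 315 + 59.52 = 859 mol/s.

859 mol/s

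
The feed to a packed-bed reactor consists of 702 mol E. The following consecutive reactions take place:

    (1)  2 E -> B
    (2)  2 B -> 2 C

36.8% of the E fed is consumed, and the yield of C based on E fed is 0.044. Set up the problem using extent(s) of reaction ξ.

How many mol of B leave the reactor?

98.3 mol

Conversion of E: E consumed = 2ξ₁ = 0.368 × 702 → ξ₁ = 129.2 mol.
Yield of C: 2ξ₂ / 702 = 0.044 → ξ₂ = 15.44 mol.
Outlet amounts (n = n₀ + Σ ν·ξ):
  E: 702 − 2(129.2) = 443.7
  B: 0 + 1(129.2) − 2(15.44) = 98.28
  C: 0 + 2(15.44) = 30.89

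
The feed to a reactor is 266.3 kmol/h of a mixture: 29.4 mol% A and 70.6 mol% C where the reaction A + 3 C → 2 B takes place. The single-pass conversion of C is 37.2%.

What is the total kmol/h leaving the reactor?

C reacted = 0.372 × 188 = 69.94 kmol/h; ν_C = −3, so ξ = 69.94/3 = 23.31 kmol/h.
Outlet amounts (n = n₀ + ν ξ):
  A: 78.29 − 1(23.31) = 54.98
  C: 188 − 3(23.31) = 118.1
  B: 0 + 2(23.31) = 46.63
Total out = 54.98 + 118.1 + 46.63 = 219.7 kmol/h.

220 kmol/h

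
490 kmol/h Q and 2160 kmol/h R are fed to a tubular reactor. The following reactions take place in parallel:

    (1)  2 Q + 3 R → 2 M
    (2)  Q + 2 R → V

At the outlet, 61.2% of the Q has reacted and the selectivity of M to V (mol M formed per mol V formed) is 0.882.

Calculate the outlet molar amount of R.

Conversion of Q: Q consumed = 0.612 × 490 = 299.9 kmol/h = 2ξ₁ + 1ξ₂.
Selectivity: 2ξ₁ / (1ξ₂) = 0.882 → ξ₁ = 0.441 ξ₂.
Substitute: (2·0.441 + 1) ξ₂ = 299.9 → ξ₂ = 159.3 kmol/h, ξ₁ = 70.27 kmol/h.
Outlet amounts (n = n₀ + Σ ν·ξ):
  Q: 490 − 2(70.27) − 1(159.3) = 190.1
  R: 2160 − 3(70.27) − 2(159.3) = 1631
  M: 0 + 2(70.27) = 140.5
  V: 0 + 1(159.3) = 159.3

1630 kmol/h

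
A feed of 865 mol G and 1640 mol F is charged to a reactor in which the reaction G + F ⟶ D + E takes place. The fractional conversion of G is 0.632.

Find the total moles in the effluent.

G reacted = 0.632 × 865 = 546.7 mol; ν_G = −1, so ξ = 546.7/1 = 546.7 mol.
Outlet amounts (n = n₀ + ν ξ):
  G: 865 − 1(546.7) = 318.3
  F: 1640 − 1(546.7) = 1093
  D: 0 + 1(546.7) = 546.7
  E: 0 + 1(546.7) = 546.7
Total out = 318.3 + 1093 + 546.7 + 546.7 = 2505 mol.

2500 mol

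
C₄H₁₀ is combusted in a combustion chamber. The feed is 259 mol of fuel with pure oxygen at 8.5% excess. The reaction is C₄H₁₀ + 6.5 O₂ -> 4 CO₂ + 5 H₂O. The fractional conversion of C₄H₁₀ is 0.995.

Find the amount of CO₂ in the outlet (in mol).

1030 mol

Stoichiometric O₂ = 6.5 × 259 = 1684 mol; O₂ fed = 1684 × 1.085 = 1827 mol.
Fuel reacted = 0.995 × 259 → ξ = 257.7 mol.
Outlet (n = n₀ + ν ξ):
  C₄H₁₀: 259 − 1(257.7) = 1.295
  O₂: 1827 − 6.5(257.7) = 151.5
  CO₂: 0 + 4(257.7) = 1031
  H₂O: 0 + 5(257.7) = 1289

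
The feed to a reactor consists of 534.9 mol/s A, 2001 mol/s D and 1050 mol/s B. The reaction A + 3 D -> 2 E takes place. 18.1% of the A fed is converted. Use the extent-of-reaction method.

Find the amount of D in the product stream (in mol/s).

1710 mol/s

A reacted = 0.181 × 534.9 = 96.82 mol/s; ν_A = −1, so ξ = 96.82/1 = 96.82 mol/s.
Outlet amounts (n = n₀ + ν ξ):
  A: 534.9 − 1(96.82) = 438.1
  D: 2001 − 3(96.82) = 1711
  E: 0 + 2(96.82) = 193.6
  B: 1050 (inert)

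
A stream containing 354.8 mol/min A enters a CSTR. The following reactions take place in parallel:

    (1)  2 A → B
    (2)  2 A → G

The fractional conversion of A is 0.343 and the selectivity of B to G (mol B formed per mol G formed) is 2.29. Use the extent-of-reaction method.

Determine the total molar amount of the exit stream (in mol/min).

Conversion of A: A consumed = 0.343 × 354.8 = 121.7 mol/min = 2ξ₁ + 2ξ₂.
Selectivity: 1ξ₁ / (1ξ₂) = 2.29 → ξ₁ = 2.29 ξ₂.
Substitute: (2·2.29 + 2) ξ₂ = 121.7 → ξ₂ = 18.49 mol/min, ξ₁ = 42.35 mol/min.
Outlet amounts (n = n₀ + Σ ν·ξ):
  A: 354.8 − 2(42.35) − 2(18.49) = 233.1
  B: 0 + 1(42.35) = 42.35
  G: 0 + 1(18.49) = 18.49
Total out = 233.1 + 42.35 + 18.49 = 294 mol/min.

294 mol/min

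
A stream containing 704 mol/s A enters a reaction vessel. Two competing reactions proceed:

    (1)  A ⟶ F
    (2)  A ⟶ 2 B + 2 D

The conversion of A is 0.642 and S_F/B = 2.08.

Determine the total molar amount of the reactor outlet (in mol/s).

967 mol/s

Conversion of A: A consumed = 0.642 × 704 = 452 mol/s = 1ξ₁ + 1ξ₂.
Selectivity: 1ξ₁ / (2ξ₂) = 2.08 → ξ₁ = 4.16 ξ₂.
Substitute: (1·4.16 + 1) ξ₂ = 452 → ξ₂ = 87.59 mol/s, ξ₁ = 364.4 mol/s.
Outlet amounts (n = n₀ + Σ ν·ξ):
  A: 704 − 1(364.4) − 1(87.59) = 252
  F: 0 + 1(364.4) = 364.4
  B: 0 + 2(87.59) = 175.2
  D: 0 + 2(87.59) = 175.2
Total out = 252 + 364.4 + 175.2 + 175.2 = 966.8 mol/s.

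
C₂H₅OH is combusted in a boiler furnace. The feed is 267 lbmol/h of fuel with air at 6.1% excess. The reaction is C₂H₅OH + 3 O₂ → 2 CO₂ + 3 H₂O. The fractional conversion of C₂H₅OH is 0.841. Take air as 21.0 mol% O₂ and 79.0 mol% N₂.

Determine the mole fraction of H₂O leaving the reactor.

0.148

Stoichiometric O₂ = 3 × 267 = 801 lbmol/h; O₂ fed = 801 × 1.061 = 849.9 lbmol/h.
N₂ fed = 849.9 × 79/21 = 3197 lbmol/h.
Fuel reacted = 0.841 × 267 → ξ = 224.5 lbmol/h.
Outlet (n = n₀ + ν ξ):
  C₂H₅OH: 267 − 1(224.5) = 42.45
  O₂: 849.9 − 3(224.5) = 176.2
  N₂: 3197 (inert)
  CO₂: 0 + 2(224.5) = 449.1
  H₂O: 0 + 3(224.5) = 673.6
Total out = 4539 lbmol/h; y_H₂O = 673.6 / 4539 = 0.1484.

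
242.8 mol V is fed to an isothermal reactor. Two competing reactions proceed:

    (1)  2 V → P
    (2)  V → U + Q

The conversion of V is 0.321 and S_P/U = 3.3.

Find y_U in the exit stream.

Conversion of V: V consumed = 0.321 × 242.8 = 77.94 mol = 2ξ₁ + 1ξ₂.
Selectivity: 1ξ₁ / (1ξ₂) = 3.3 → ξ₁ = 3.3 ξ₂.
Substitute: (2·3.3 + 1) ξ₂ = 77.94 → ξ₂ = 10.26 mol, ξ₁ = 33.84 mol.
Outlet amounts (n = n₀ + Σ ν·ξ):
  V: 242.8 − 2(33.84) − 1(10.26) = 164.9
  P: 0 + 1(33.84) = 33.84
  U: 0 + 1(10.26) = 10.26
  Q: 0 + 1(10.26) = 10.26
Total out = 219.2 mol; y_U = 10.26 / 219.2 = 0.04678.

0.0468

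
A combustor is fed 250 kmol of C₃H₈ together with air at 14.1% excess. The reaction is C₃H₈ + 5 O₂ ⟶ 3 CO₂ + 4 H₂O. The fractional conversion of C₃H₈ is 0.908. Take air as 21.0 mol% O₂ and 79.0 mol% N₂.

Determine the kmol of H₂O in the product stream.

Stoichiometric O₂ = 5 × 250 = 1250 kmol; O₂ fed = 1250 × 1.141 = 1426 kmol.
N₂ fed = 1426 × 79/21 = 5365 kmol.
Fuel reacted = 0.908 × 250 → ξ = 227 kmol.
Outlet (n = n₀ + ν ξ):
  C₃H₈: 250 − 1(227) = 23
  O₂: 1426 − 5(227) = 291.2
  N₂: 5365 (inert)
  CO₂: 0 + 3(227) = 681
  H₂O: 0 + 4(227) = 908

908 kmol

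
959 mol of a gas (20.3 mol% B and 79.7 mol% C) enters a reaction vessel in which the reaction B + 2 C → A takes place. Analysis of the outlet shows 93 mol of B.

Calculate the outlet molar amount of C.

For B: n = n₀ − 1ξ → 93 = 194.7 − 1ξ, giving ξ = 101.7 mol.
Outlet amounts (n = n₀ + ν ξ):
  B: 194.7 − 1(101.7) = 93
  C: 764.3 − 2(101.7) = 561
  A: 0 + 1(101.7) = 101.7

561 mol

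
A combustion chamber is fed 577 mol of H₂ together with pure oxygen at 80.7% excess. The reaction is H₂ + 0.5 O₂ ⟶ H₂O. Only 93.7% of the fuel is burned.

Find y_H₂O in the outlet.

Stoichiometric O₂ = 0.5 × 577 = 288.5 mol; O₂ fed = 288.5 × 1.807 = 521.3 mol.
Fuel reacted = 0.937 × 577 → ξ = 540.6 mol.
Outlet (n = n₀ + ν ξ):
  H₂: 577 − 1(540.6) = 36.35
  O₂: 521.3 − 0.5(540.6) = 251
  H₂O: 0 + 1(540.6) = 540.6
Total out = 828 mol; y_H₂O = 540.6 / 828 = 0.653.

0.653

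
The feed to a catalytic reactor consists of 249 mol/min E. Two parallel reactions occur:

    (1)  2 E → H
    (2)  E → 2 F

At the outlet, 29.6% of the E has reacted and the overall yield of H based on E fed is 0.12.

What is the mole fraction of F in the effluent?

0.12

Yield of H: 1ξ₁ / 249 = 0.12 → ξ₁ = 29.88 mol/min.
Conversion of E: 2ξ₁ + 1ξ₂ = 0.296 × 249 = 73.7 → ξ₂ = 13.94 mol/min.
Outlet amounts (n = n₀ + Σ ν·ξ):
  E: 249 − 2(29.88) − 1(13.94) = 175.3
  H: 0 + 1(29.88) = 29.88
  F: 0 + 2(13.94) = 27.89
Total out = 233.1 mol/min; y_F = 27.89 / 233.1 = 0.1197.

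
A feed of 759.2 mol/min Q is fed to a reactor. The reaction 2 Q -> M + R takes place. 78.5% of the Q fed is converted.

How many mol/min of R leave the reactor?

298 mol/min

Q reacted = 0.785 × 759.2 = 596 mol/min; ν_Q = −2, so ξ = 596/2 = 298 mol/min.
Outlet amounts (n = n₀ + ν ξ):
  Q: 759.2 − 2(298) = 163.2
  M: 0 + 1(298) = 298
  R: 0 + 1(298) = 298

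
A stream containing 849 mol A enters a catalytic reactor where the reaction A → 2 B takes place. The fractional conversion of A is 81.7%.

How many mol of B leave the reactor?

A reacted = 0.817 × 849 = 693.6 mol; ν_A = −1, so ξ = 693.6/1 = 693.6 mol.
Outlet amounts (n = n₀ + ν ξ):
  A: 849 − 1(693.6) = 155.4
  B: 0 + 2(693.6) = 1387

1390 mol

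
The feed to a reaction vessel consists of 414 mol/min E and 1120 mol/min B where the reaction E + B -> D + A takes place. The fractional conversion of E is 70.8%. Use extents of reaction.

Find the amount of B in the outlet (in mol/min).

827 mol/min

E reacted = 0.708 × 414 = 293.1 mol/min; ν_E = −1, so ξ = 293.1/1 = 293.1 mol/min.
Outlet amounts (n = n₀ + ν ξ):
  E: 414 − 1(293.1) = 120.9
  B: 1120 − 1(293.1) = 826.9
  D: 0 + 1(293.1) = 293.1
  A: 0 + 1(293.1) = 293.1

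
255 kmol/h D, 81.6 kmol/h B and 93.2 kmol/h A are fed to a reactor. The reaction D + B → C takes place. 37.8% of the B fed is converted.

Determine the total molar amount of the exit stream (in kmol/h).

399 kmol/h

B reacted = 0.378 × 81.6 = 30.84 kmol/h; ν_B = −1, so ξ = 30.84/1 = 30.84 kmol/h.
Outlet amounts (n = n₀ + ν ξ):
  D: 255 − 1(30.84) = 224.2
  B: 81.6 − 1(30.84) = 50.76
  C: 0 + 1(30.84) = 30.84
  A: 93.2 (inert)
Total out = 224.2 + 50.76 + 30.84 + 93.2 = 399 kmol/h.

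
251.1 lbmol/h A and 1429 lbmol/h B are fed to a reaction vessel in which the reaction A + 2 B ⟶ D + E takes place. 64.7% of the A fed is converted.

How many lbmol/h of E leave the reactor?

A reacted = 0.647 × 251.1 = 162.5 lbmol/h; ν_A = −1, so ξ = 162.5/1 = 162.5 lbmol/h.
Outlet amounts (n = n₀ + ν ξ):
  A: 251.1 − 1(162.5) = 88.64
  B: 1429 − 2(162.5) = 1104
  D: 0 + 1(162.5) = 162.5
  E: 0 + 1(162.5) = 162.5

162 lbmol/h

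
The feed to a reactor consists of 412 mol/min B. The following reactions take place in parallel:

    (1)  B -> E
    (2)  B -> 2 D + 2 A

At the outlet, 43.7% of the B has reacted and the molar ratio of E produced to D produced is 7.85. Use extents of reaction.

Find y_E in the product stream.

Conversion of B: B consumed = 0.437 × 412 = 180 mol/min = 1ξ₁ + 1ξ₂.
Selectivity: 1ξ₁ / (2ξ₂) = 7.85 → ξ₁ = 15.7 ξ₂.
Substitute: (1·15.7 + 1) ξ₂ = 180 → ξ₂ = 10.78 mol/min, ξ₁ = 169.3 mol/min.
Outlet amounts (n = n₀ + Σ ν·ξ):
  B: 412 − 1(169.3) − 1(10.78) = 232
  E: 0 + 1(169.3) = 169.3
  D: 0 + 2(10.78) = 21.56
  A: 0 + 2(10.78) = 21.56
Total out = 444.3 mol/min; y_E = 169.3 / 444.3 = 0.3809.

0.381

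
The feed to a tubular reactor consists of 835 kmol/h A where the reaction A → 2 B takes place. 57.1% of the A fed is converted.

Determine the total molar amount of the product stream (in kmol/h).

A reacted = 0.571 × 835 = 476.8 kmol/h; ν_A = −1, so ξ = 476.8/1 = 476.8 kmol/h.
Outlet amounts (n = n₀ + ν ξ):
  A: 835 − 1(476.8) = 358.2
  B: 0 + 2(476.8) = 953.6
Total out = 358.2 + 953.6 = 1312 kmol/h.

1310 kmol/h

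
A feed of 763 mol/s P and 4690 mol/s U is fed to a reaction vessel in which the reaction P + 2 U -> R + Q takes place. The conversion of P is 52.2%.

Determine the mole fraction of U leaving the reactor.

0.77

P reacted = 0.522 × 763 = 398.3 mol/s; ν_P = −1, so ξ = 398.3/1 = 398.3 mol/s.
Outlet amounts (n = n₀ + ν ξ):
  P: 763 − 1(398.3) = 364.7
  U: 4690 − 2(398.3) = 3893
  R: 0 + 1(398.3) = 398.3
  Q: 0 + 1(398.3) = 398.3
Total out = 5055 mol/s; y_U = 3893 / 5055 = 0.7703.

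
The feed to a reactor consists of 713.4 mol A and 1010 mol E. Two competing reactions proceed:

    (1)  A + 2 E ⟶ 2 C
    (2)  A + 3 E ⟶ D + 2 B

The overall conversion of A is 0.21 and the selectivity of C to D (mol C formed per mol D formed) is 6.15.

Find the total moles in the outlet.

Conversion of A: A consumed = 0.21 × 713.4 = 149.8 mol = 1ξ₁ + 1ξ₂.
Selectivity: 2ξ₁ / (1ξ₂) = 6.15 → ξ₁ = 3.075 ξ₂.
Substitute: (1·3.075 + 1) ξ₂ = 149.8 → ξ₂ = 36.76 mol, ξ₁ = 113 mol.
Outlet amounts (n = n₀ + Σ ν·ξ):
  A: 713.4 − 1(113) − 1(36.76) = 563.6
  E: 1010 − 2(113) − 3(36.76) = 673.6
  C: 0 + 2(113) = 226.1
  D: 0 + 1(36.76) = 36.76
  B: 0 + 2(36.76) = 73.53
Total out = 563.6 + 673.6 + 226.1 + 36.76 + 73.53 = 1574 mol.

1570 mol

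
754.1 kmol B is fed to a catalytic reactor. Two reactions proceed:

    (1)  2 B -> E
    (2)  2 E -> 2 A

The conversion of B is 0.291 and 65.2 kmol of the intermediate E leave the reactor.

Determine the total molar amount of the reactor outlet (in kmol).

644 kmol

Conversion of B: B consumed = 2ξ₁ = 0.291 × 754.1 → ξ₁ = 109.7 kmol.
E balance: n_E = 0 + 1ξ₁ − 2ξ₂ = 65.2 → ξ₂ = (1·109.7 − 65.2)/2 = 22.26 kmol.
Outlet amounts (n = n₀ + Σ ν·ξ):
  B: 754.1 − 2(109.7) = 534.7
  E: 0 + 1(109.7) − 2(22.26) = 65.2
  A: 0 + 2(22.26) = 44.52
Total out = 534.7 + 65.2 + 44.52 = 644.4 kmol.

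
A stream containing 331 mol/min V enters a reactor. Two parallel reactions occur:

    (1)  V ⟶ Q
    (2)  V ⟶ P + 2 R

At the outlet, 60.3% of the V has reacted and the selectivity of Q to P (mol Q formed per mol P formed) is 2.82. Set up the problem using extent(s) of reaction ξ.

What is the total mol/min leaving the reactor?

435 mol/min

Conversion of V: V consumed = 0.603 × 331 = 199.6 mol/min = 1ξ₁ + 1ξ₂.
Selectivity: 1ξ₁ / (1ξ₂) = 2.82 → ξ₁ = 2.82 ξ₂.
Substitute: (1·2.82 + 1) ξ₂ = 199.6 → ξ₂ = 52.25 mol/min, ξ₁ = 147.3 mol/min.
Outlet amounts (n = n₀ + Σ ν·ξ):
  V: 331 − 1(147.3) − 1(52.25) = 131.4
  Q: 0 + 1(147.3) = 147.3
  P: 0 + 1(52.25) = 52.25
  R: 0 + 2(52.25) = 104.5
Total out = 131.4 + 147.3 + 52.25 + 104.5 = 435.5 mol/min.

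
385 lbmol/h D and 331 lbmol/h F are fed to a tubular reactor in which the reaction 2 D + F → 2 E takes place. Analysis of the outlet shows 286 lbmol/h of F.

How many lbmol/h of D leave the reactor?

295 lbmol/h

For F: n = n₀ − 1ξ → 286 = 331 − 1ξ, giving ξ = 45 lbmol/h.
Outlet amounts (n = n₀ + ν ξ):
  D: 385 − 2(45) = 295
  F: 331 − 1(45) = 286
  E: 0 + 2(45) = 90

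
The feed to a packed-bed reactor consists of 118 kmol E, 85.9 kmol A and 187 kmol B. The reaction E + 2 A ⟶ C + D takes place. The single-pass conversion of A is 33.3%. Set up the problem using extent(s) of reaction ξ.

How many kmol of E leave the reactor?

104 kmol

A reacted = 0.333 × 85.9 = 28.6 kmol; ν_A = −2, so ξ = 28.6/2 = 14.3 kmol.
Outlet amounts (n = n₀ + ν ξ):
  E: 118 − 1(14.3) = 103.7
  A: 85.9 − 2(14.3) = 57.3
  C: 0 + 1(14.3) = 14.3
  D: 0 + 1(14.3) = 14.3
  B: 187 (inert)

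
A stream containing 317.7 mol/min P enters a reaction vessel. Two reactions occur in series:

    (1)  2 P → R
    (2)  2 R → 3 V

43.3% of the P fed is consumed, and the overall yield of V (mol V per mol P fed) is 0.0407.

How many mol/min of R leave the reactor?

60.2 mol/min

Conversion of P: P consumed = 2ξ₁ = 0.433 × 317.7 → ξ₁ = 68.78 mol/min.
Yield of V: 3ξ₂ / 317.7 = 0.0407 → ξ₂ = 4.31 mol/min.
Outlet amounts (n = n₀ + Σ ν·ξ):
  P: 317.7 − 2(68.78) = 180.1
  R: 0 + 1(68.78) − 2(4.31) = 60.16
  V: 0 + 3(4.31) = 12.93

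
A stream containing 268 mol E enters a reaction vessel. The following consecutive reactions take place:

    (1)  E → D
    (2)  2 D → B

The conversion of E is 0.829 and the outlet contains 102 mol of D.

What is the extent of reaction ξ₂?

ξ₂ = 60.1 mol

Conversion of E: E consumed = 1ξ₁ = 0.829 × 268 → ξ₁ = 222.2 mol.
D balance: n_D = 0 + 1ξ₁ − 2ξ₂ = 102 → ξ₂ = (1·222.2 − 102)/2 = 60.09 mol.
Outlet amounts (n = n₀ + Σ ν·ξ):
  E: 268 − 1(222.2) = 45.83
  D: 0 + 1(222.2) − 2(60.09) = 102
  B: 0 + 1(60.09) = 60.09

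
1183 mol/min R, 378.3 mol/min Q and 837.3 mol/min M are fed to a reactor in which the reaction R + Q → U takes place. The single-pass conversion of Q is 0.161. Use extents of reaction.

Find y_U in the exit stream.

0.0261

Q reacted = 0.161 × 378.3 = 60.91 mol/min; ν_Q = −1, so ξ = 60.91/1 = 60.91 mol/min.
Outlet amounts (n = n₀ + ν ξ):
  R: 1183 − 1(60.91) = 1122
  Q: 378.3 − 1(60.91) = 317.4
  U: 0 + 1(60.91) = 60.91
  M: 837.3 (inert)
Total out = 2338 mol/min; y_U = 60.91 / 2338 = 0.02605.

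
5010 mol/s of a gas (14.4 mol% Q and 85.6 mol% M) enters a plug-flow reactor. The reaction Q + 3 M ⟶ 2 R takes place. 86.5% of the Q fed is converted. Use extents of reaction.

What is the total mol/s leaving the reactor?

Q reacted = 0.865 × 721.4 = 624 mol/s; ν_Q = −1, so ξ = 624/1 = 624 mol/s.
Outlet amounts (n = n₀ + ν ξ):
  Q: 721.4 − 1(624) = 97.39
  M: 4289 − 3(624) = 2416
  R: 0 + 2(624) = 1248
Total out = 97.39 + 2416 + 1248 = 3762 mol/s.

3760 mol/s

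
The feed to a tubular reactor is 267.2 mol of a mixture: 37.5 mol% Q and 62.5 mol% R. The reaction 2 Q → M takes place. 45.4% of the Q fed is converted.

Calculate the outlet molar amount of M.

22.7 mol

Q reacted = 0.454 × 100.2 = 45.49 mol; ν_Q = −2, so ξ = 45.49/2 = 22.75 mol.
Outlet amounts (n = n₀ + ν ξ):
  Q: 100.2 − 2(22.75) = 54.71
  M: 0 + 1(22.75) = 22.75
  R: 167 (inert)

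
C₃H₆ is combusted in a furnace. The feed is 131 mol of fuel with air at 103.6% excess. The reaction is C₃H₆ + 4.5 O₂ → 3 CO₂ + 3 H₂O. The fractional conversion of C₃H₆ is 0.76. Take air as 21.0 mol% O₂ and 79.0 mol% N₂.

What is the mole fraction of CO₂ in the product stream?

0.0507

Stoichiometric O₂ = 4.5 × 131 = 589.5 mol; O₂ fed = 589.5 × 2.036 = 1200 mol.
N₂ fed = 1200 × 79/21 = 4515 mol.
Fuel reacted = 0.76 × 131 → ξ = 99.56 mol.
Outlet (n = n₀ + ν ξ):
  C₃H₆: 131 − 1(99.56) = 31.44
  O₂: 1200 − 4.5(99.56) = 752.2
  N₂: 4515 (inert)
  CO₂: 0 + 3(99.56) = 298.7
  H₂O: 0 + 3(99.56) = 298.7
Total out = 5896 mol; y_CO₂ = 298.7 / 5896 = 0.05066.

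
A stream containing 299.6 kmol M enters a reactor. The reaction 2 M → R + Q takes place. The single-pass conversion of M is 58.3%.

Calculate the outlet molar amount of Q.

87.3 kmol

M reacted = 0.583 × 299.6 = 174.7 kmol; ν_M = −2, so ξ = 174.7/2 = 87.33 kmol.
Outlet amounts (n = n₀ + ν ξ):
  M: 299.6 − 2(87.33) = 124.9
  R: 0 + 1(87.33) = 87.33
  Q: 0 + 1(87.33) = 87.33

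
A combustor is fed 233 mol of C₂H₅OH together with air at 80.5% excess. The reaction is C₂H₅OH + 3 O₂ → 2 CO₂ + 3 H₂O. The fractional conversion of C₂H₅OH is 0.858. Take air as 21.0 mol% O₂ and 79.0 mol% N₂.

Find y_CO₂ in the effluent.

Stoichiometric O₂ = 3 × 233 = 699 mol; O₂ fed = 699 × 1.805 = 1262 mol.
N₂ fed = 1262 × 79/21 = 4746 mol.
Fuel reacted = 0.858 × 233 → ξ = 199.9 mol.
Outlet (n = n₀ + ν ξ):
  C₂H₅OH: 233 − 1(199.9) = 33.09
  O₂: 1262 − 3(199.9) = 662
  N₂: 4746 (inert)
  CO₂: 0 + 2(199.9) = 399.8
  H₂O: 0 + 3(199.9) = 599.7
Total out = 6441 mol; y_CO₂ = 399.8 / 6441 = 0.06208.

0.0621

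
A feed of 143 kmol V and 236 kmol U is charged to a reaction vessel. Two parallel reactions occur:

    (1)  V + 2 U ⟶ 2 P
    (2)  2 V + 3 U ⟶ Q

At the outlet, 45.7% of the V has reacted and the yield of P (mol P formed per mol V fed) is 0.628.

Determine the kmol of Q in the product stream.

Yield of P: 2ξ₁ / 143 = 0.628 → ξ₁ = 44.9 kmol.
Conversion of V: 1ξ₁ + 2ξ₂ = 0.457 × 143 = 65.35 → ξ₂ = 10.22 kmol.
Outlet amounts (n = n₀ + Σ ν·ξ):
  V: 143 − 1(44.9) − 2(10.22) = 77.65
  U: 236 − 2(44.9) − 3(10.22) = 115.5
  P: 0 + 2(44.9) = 89.8
  Q: 0 + 1(10.22) = 10.22

10.2 kmol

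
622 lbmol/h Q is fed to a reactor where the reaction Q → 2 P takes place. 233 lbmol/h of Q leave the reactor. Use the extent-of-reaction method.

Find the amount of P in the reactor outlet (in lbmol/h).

778 lbmol/h

For Q: n = n₀ − 1ξ → 233 = 622 − 1ξ, giving ξ = 389 lbmol/h.
Outlet amounts (n = n₀ + ν ξ):
  Q: 622 − 1(389) = 233
  P: 0 + 2(389) = 778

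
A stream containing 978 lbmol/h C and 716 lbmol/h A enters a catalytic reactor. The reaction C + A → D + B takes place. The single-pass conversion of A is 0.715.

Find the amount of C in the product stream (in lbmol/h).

466 lbmol/h

A reacted = 0.715 × 716 = 511.9 lbmol/h; ν_A = −1, so ξ = 511.9/1 = 511.9 lbmol/h.
Outlet amounts (n = n₀ + ν ξ):
  C: 978 − 1(511.9) = 466.1
  A: 716 − 1(511.9) = 204.1
  D: 0 + 1(511.9) = 511.9
  B: 0 + 1(511.9) = 511.9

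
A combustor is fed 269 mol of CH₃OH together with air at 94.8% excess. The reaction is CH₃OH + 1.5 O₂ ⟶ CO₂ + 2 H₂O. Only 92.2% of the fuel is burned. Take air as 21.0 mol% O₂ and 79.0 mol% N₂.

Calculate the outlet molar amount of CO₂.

248 mol

Stoichiometric O₂ = 1.5 × 269 = 403.5 mol; O₂ fed = 403.5 × 1.948 = 786 mol.
N₂ fed = 786 × 79/21 = 2957 mol.
Fuel reacted = 0.922 × 269 → ξ = 248 mol.
Outlet (n = n₀ + ν ξ):
  CH₃OH: 269 − 1(248) = 20.98
  O₂: 786 − 1.5(248) = 414
  N₂: 2957 (inert)
  CO₂: 0 + 1(248) = 248
  H₂O: 0 + 2(248) = 496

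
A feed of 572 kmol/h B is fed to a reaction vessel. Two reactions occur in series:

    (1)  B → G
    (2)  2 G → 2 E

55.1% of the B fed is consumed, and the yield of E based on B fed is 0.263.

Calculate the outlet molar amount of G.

165 kmol/h

Conversion of B: B consumed = 1ξ₁ = 0.551 × 572 → ξ₁ = 315.2 kmol/h.
Yield of E: 2ξ₂ / 572 = 0.263 → ξ₂ = 75.22 kmol/h.
Outlet amounts (n = n₀ + Σ ν·ξ):
  B: 572 − 1(315.2) = 256.8
  G: 0 + 1(315.2) − 2(75.22) = 164.7
  E: 0 + 2(75.22) = 150.4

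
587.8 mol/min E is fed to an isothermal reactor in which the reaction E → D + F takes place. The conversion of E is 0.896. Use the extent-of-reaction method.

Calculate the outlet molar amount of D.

527 mol/min

E reacted = 0.896 × 587.8 = 526.7 mol/min; ν_E = −1, so ξ = 526.7/1 = 526.7 mol/min.
Outlet amounts (n = n₀ + ν ξ):
  E: 587.8 − 1(526.7) = 61.13
  D: 0 + 1(526.7) = 526.7
  F: 0 + 1(526.7) = 526.7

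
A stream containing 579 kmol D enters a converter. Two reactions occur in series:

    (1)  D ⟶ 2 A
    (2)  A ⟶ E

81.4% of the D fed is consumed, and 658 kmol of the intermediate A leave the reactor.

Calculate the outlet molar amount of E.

285 kmol

Conversion of D: D consumed = 1ξ₁ = 0.814 × 579 → ξ₁ = 471.3 kmol.
A balance: n_A = 0 + 2ξ₁ − 1ξ₂ = 658 → ξ₂ = (2·471.3 − 658)/1 = 284.6 kmol.
Outlet amounts (n = n₀ + Σ ν·ξ):
  D: 579 − 1(471.3) = 107.7
  A: 0 + 2(471.3) − 1(284.6) = 658
  E: 0 + 1(284.6) = 284.6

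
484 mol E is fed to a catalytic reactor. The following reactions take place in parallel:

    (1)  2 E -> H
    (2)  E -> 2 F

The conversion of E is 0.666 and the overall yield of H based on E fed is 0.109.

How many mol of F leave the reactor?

Yield of H: 1ξ₁ / 484 = 0.109 → ξ₁ = 52.76 mol.
Conversion of E: 2ξ₁ + 1ξ₂ = 0.666 × 484 = 322.3 → ξ₂ = 216.8 mol.
Outlet amounts (n = n₀ + Σ ν·ξ):
  E: 484 − 2(52.76) − 1(216.8) = 161.7
  H: 0 + 1(52.76) = 52.76
  F: 0 + 2(216.8) = 433.7

434 mol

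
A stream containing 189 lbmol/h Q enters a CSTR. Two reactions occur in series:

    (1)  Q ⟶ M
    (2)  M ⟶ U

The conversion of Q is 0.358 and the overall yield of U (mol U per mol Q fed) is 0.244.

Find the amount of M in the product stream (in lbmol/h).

Conversion of Q: Q consumed = 1ξ₁ = 0.358 × 189 → ξ₁ = 67.66 lbmol/h.
Yield of U: 1ξ₂ / 189 = 0.244 → ξ₂ = 46.12 lbmol/h.
Outlet amounts (n = n₀ + Σ ν·ξ):
  Q: 189 − 1(67.66) = 121.3
  M: 0 + 1(67.66) − 1(46.12) = 21.55
  U: 0 + 1(46.12) = 46.12

21.5 lbmol/h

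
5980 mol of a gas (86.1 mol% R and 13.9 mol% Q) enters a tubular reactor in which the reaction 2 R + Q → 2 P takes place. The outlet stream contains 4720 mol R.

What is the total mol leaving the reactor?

5770 mol

For R: n = n₀ − 2ξ → 4720 = 5149 − 2ξ, giving ξ = 214.4 mol.
Outlet amounts (n = n₀ + ν ξ):
  R: 5149 − 2(214.4) = 4720
  Q: 831.2 − 1(214.4) = 616.8
  P: 0 + 2(214.4) = 428.8
Total out = 4720 + 616.8 + 428.8 = 5766 mol.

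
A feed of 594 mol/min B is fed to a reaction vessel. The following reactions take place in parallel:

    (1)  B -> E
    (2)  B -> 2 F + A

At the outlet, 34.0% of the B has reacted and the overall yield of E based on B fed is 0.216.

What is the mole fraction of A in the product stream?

0.0994

Yield of E: 1ξ₁ / 594 = 0.216 → ξ₁ = 128.3 mol/min.
Conversion of B: 1ξ₁ + 1ξ₂ = 0.34 × 594 = 202 → ξ₂ = 73.66 mol/min.
Outlet amounts (n = n₀ + Σ ν·ξ):
  B: 594 − 1(128.3) − 1(73.66) = 392
  E: 0 + 1(128.3) = 128.3
  F: 0 + 2(73.66) = 147.3
  A: 0 + 1(73.66) = 73.66
Total out = 741.3 mol/min; y_A = 73.66 / 741.3 = 0.09936.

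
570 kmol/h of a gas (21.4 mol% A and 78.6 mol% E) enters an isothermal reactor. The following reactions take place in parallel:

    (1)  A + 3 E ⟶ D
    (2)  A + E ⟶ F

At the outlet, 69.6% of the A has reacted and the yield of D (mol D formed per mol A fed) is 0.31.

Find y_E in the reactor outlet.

Yield of D: 1ξ₁ / 122 = 0.31 → ξ₁ = 37.81 kmol/h.
Conversion of A: 1ξ₁ + 1ξ₂ = 0.696 × 122 = 84.9 → ξ₂ = 47.08 kmol/h.
Outlet amounts (n = n₀ + Σ ν·ξ):
  A: 122 − 1(37.81) − 1(47.08) = 37.08
  E: 448 − 3(37.81) − 1(47.08) = 287.5
  D: 0 + 1(37.81) = 37.81
  F: 0 + 1(47.08) = 47.08
Total out = 409.5 kmol/h; y_E = 287.5 / 409.5 = 0.7021.

0.702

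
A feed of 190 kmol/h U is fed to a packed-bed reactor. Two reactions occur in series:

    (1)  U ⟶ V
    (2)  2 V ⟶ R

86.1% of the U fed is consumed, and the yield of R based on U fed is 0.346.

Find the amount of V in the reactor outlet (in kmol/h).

Conversion of U: U consumed = 1ξ₁ = 0.861 × 190 → ξ₁ = 163.6 kmol/h.
Yield of R: 1ξ₂ / 190 = 0.346 → ξ₂ = 65.74 kmol/h.
Outlet amounts (n = n₀ + Σ ν·ξ):
  U: 190 − 1(163.6) = 26.41
  V: 0 + 1(163.6) − 2(65.74) = 32.11
  R: 0 + 1(65.74) = 65.74

32.1 kmol/h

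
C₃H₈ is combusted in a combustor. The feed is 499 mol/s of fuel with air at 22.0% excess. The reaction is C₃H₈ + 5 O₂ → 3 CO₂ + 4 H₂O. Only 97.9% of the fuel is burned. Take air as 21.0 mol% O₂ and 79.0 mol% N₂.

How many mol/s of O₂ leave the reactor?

601 mol/s

Stoichiometric O₂ = 5 × 499 = 2495 mol/s; O₂ fed = 2495 × 1.220 = 3044 mol/s.
N₂ fed = 3044 × 79/21 = 11450 mol/s.
Fuel reacted = 0.979 × 499 → ξ = 488.5 mol/s.
Outlet (n = n₀ + ν ξ):
  C₃H₈: 499 − 1(488.5) = 10.48
  O₂: 3044 − 5(488.5) = 601.3
  N₂: 11450 (inert)
  CO₂: 0 + 3(488.5) = 1466
  H₂O: 0 + 4(488.5) = 1954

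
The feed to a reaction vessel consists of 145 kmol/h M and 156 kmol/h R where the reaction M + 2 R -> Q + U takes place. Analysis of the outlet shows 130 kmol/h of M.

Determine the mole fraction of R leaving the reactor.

For M: n = n₀ − 1ξ → 130 = 145 − 1ξ, giving ξ = 15 kmol/h.
Outlet amounts (n = n₀ + ν ξ):
  M: 145 − 1(15) = 130
  R: 156 − 2(15) = 126
  Q: 0 + 1(15) = 15
  U: 0 + 1(15) = 15
Total out = 286 kmol/h; y_R = 126 / 286 = 0.4406.

0.441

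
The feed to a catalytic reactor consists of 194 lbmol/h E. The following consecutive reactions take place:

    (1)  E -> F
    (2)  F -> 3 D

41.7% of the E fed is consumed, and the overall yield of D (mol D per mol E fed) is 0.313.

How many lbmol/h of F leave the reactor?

Conversion of E: E consumed = 1ξ₁ = 0.417 × 194 → ξ₁ = 80.9 lbmol/h.
Yield of D: 3ξ₂ / 194 = 0.313 → ξ₂ = 20.24 lbmol/h.
Outlet amounts (n = n₀ + Σ ν·ξ):
  E: 194 − 1(80.9) = 113.1
  F: 0 + 1(80.9) − 1(20.24) = 60.66
  D: 0 + 3(20.24) = 60.72

60.7 lbmol/h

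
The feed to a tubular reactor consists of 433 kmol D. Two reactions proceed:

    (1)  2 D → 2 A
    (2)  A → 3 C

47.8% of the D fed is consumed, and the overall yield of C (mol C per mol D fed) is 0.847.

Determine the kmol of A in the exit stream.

84.7 kmol

Conversion of D: D consumed = 2ξ₁ = 0.478 × 433 → ξ₁ = 103.5 kmol.
Yield of C: 3ξ₂ / 433 = 0.847 → ξ₂ = 122.3 kmol.
Outlet amounts (n = n₀ + Σ ν·ξ):
  D: 433 − 2(103.5) = 226
  A: 0 + 2(103.5) − 1(122.3) = 84.72
  C: 0 + 3(122.3) = 366.8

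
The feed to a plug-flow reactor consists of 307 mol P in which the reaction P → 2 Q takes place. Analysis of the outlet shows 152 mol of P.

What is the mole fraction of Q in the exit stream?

For P: n = n₀ − 1ξ → 152 = 307 − 1ξ, giving ξ = 155 mol.
Outlet amounts (n = n₀ + ν ξ):
  P: 307 − 1(155) = 152
  Q: 0 + 2(155) = 310
Total out = 462 mol; y_Q = 310 / 462 = 0.671.

0.671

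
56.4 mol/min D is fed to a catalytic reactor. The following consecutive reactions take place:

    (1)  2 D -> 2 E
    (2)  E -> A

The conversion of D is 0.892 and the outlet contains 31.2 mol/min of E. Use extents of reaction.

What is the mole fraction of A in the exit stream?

0.339

Conversion of D: D consumed = 2ξ₁ = 0.892 × 56.4 → ξ₁ = 25.15 mol/min.
E balance: n_E = 0 + 2ξ₁ − 1ξ₂ = 31.2 → ξ₂ = (2·25.15 − 31.2)/1 = 19.11 mol/min.
Outlet amounts (n = n₀ + Σ ν·ξ):
  D: 56.4 − 2(25.15) = 6.091
  E: 0 + 2(25.15) − 1(19.11) = 31.2
  A: 0 + 1(19.11) = 19.11
Total out = 56.4 mol/min; y_A = 19.11 / 56.4 = 0.3388.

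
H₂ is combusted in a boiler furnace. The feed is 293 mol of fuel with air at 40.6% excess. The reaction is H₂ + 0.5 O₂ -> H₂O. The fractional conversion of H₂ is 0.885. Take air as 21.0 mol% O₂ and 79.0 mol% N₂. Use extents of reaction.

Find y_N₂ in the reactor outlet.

0.677

Stoichiometric O₂ = 0.5 × 293 = 146.5 mol; O₂ fed = 146.5 × 1.406 = 206 mol.
N₂ fed = 206 × 79/21 = 774.9 mol.
Fuel reacted = 0.885 × 293 → ξ = 259.3 mol.
Outlet (n = n₀ + ν ξ):
  H₂: 293 − 1(259.3) = 33.69
  O₂: 206 − 0.5(259.3) = 76.33
  N₂: 774.9 (inert)
  H₂O: 0 + 1(259.3) = 259.3
Total out = 1144 mol; y_N₂ = 774.9 / 1144 = 0.6772.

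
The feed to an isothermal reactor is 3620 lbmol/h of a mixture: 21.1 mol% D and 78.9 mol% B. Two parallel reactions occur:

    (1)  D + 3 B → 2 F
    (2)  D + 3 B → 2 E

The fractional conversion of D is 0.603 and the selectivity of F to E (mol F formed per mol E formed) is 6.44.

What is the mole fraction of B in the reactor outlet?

0.546

Conversion of D: D consumed = 0.603 × 763.8 = 460.6 lbmol/h = 1ξ₁ + 1ξ₂.
Selectivity: 2ξ₁ / (2ξ₂) = 6.44 → ξ₁ = 6.44 ξ₂.
Substitute: (1·6.44 + 1) ξ₂ = 460.6 → ξ₂ = 61.91 lbmol/h, ξ₁ = 398.7 lbmol/h.
Outlet amounts (n = n₀ + Σ ν·ξ):
  D: 763.8 − 1(398.7) − 1(61.91) = 303.2
  B: 2856 − 3(398.7) − 3(61.91) = 1474
  F: 0 + 2(398.7) = 797.4
  E: 0 + 2(61.91) = 123.8
Total out = 2699 lbmol/h; y_B = 1474 / 2699 = 0.5463.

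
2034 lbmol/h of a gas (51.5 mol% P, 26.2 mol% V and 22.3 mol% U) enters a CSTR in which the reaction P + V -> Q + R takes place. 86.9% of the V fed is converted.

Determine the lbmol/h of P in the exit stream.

584 lbmol/h

V reacted = 0.869 × 532.9 = 463.1 lbmol/h; ν_V = −1, so ξ = 463.1/1 = 463.1 lbmol/h.
Outlet amounts (n = n₀ + ν ξ):
  P: 1048 − 1(463.1) = 584.4
  V: 532.9 − 1(463.1) = 69.81
  Q: 0 + 1(463.1) = 463.1
  R: 0 + 1(463.1) = 463.1
  U: 453.6 (inert)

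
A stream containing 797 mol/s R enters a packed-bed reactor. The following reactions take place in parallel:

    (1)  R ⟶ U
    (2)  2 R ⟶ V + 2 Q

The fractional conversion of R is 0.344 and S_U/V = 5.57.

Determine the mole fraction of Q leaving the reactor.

Conversion of R: R consumed = 0.344 × 797 = 274.2 mol/s = 1ξ₁ + 2ξ₂.
Selectivity: 1ξ₁ / (1ξ₂) = 5.57 → ξ₁ = 5.57 ξ₂.
Substitute: (1·5.57 + 2) ξ₂ = 274.2 → ξ₂ = 36.22 mol/s, ξ₁ = 201.7 mol/s.
Outlet amounts (n = n₀ + Σ ν·ξ):
  R: 797 − 1(201.7) − 2(36.22) = 522.8
  U: 0 + 1(201.7) = 201.7
  V: 0 + 1(36.22) = 36.22
  Q: 0 + 2(36.22) = 72.44
Total out = 833.2 mol/s; y_Q = 72.44 / 833.2 = 0.08693.

0.0869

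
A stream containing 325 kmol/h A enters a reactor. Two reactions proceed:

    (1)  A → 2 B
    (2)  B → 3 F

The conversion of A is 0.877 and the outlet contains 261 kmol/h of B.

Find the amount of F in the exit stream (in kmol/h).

Conversion of A: A consumed = 1ξ₁ = 0.877 × 325 → ξ₁ = 285 kmol/h.
B balance: n_B = 0 + 2ξ₁ − 1ξ₂ = 261 → ξ₂ = (2·285 − 261)/1 = 309 kmol/h.
Outlet amounts (n = n₀ + Σ ν·ξ):
  A: 325 − 1(285) = 39.98
  B: 0 + 2(285) − 1(309) = 261
  F: 0 + 3(309) = 927.1

927 kmol/h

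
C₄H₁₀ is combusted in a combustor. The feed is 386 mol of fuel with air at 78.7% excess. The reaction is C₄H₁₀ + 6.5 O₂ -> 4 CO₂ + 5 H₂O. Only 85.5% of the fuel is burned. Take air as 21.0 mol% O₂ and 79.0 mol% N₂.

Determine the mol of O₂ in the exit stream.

2340 mol

Stoichiometric O₂ = 6.5 × 386 = 2509 mol; O₂ fed = 2509 × 1.787 = 4484 mol.
N₂ fed = 4484 × 79/21 = 16870 mol.
Fuel reacted = 0.855 × 386 → ξ = 330 mol.
Outlet (n = n₀ + ν ξ):
  C₄H₁₀: 386 − 1(330) = 55.97
  O₂: 4484 − 6.5(330) = 2338
  N₂: 16870 (inert)
  CO₂: 0 + 4(330) = 1320
  H₂O: 0 + 5(330) = 1650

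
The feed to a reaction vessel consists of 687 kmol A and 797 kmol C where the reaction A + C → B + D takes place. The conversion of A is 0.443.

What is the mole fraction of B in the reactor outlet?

0.205

A reacted = 0.443 × 687 = 304.3 kmol; ν_A = −1, so ξ = 304.3/1 = 304.3 kmol.
Outlet amounts (n = n₀ + ν ξ):
  A: 687 − 1(304.3) = 382.7
  C: 797 − 1(304.3) = 492.7
  B: 0 + 1(304.3) = 304.3
  D: 0 + 1(304.3) = 304.3
Total out = 1484 kmol; y_B = 304.3 / 1484 = 0.2051.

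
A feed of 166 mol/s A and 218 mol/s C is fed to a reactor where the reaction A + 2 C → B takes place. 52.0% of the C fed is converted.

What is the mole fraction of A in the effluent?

0.404

C reacted = 0.52 × 218 = 113.4 mol/s; ν_C = −2, so ξ = 113.4/2 = 56.68 mol/s.
Outlet amounts (n = n₀ + ν ξ):
  A: 166 − 1(56.68) = 109.3
  C: 218 − 2(56.68) = 104.6
  B: 0 + 1(56.68) = 56.68
Total out = 270.6 mol/s; y_A = 109.3 / 270.6 = 0.4039.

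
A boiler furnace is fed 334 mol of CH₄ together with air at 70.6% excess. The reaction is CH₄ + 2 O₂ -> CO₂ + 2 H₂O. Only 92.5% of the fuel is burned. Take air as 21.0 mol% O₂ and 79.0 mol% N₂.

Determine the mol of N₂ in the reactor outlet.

4290 mol

Stoichiometric O₂ = 2 × 334 = 668 mol; O₂ fed = 668 × 1.706 = 1140 mol.
N₂ fed = 1140 × 79/21 = 4287 mol.
Fuel reacted = 0.925 × 334 → ξ = 308.9 mol.
Outlet (n = n₀ + ν ξ):
  CH₄: 334 − 1(308.9) = 25.05
  O₂: 1140 − 2(308.9) = 521.7
  N₂: 4287 (inert)
  CO₂: 0 + 1(308.9) = 308.9
  H₂O: 0 + 2(308.9) = 617.9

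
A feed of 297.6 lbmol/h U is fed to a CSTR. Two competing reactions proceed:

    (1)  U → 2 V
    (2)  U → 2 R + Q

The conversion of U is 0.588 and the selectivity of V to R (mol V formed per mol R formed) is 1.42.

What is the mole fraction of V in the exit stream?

0.377

Conversion of U: U consumed = 0.588 × 297.6 = 175 lbmol/h = 1ξ₁ + 1ξ₂.
Selectivity: 2ξ₁ / (2ξ₂) = 1.42 → ξ₁ = 1.42 ξ₂.
Substitute: (1·1.42 + 1) ξ₂ = 175 → ξ₂ = 72.31 lbmol/h, ξ₁ = 102.7 lbmol/h.
Outlet amounts (n = n₀ + Σ ν·ξ):
  U: 297.6 − 1(102.7) − 1(72.31) = 122.6
  V: 0 + 2(102.7) = 205.4
  R: 0 + 2(72.31) = 144.6
  Q: 0 + 1(72.31) = 72.31
Total out = 544.9 lbmol/h; y_V = 205.4 / 544.9 = 0.3769.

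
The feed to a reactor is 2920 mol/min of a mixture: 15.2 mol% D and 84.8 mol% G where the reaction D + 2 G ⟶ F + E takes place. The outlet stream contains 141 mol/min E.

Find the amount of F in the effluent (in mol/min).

141 mol/min

For E: n = n₀ + 1ξ → 141 = 0 + 1ξ, giving ξ = 141 mol/min.
Outlet amounts (n = n₀ + ν ξ):
  D: 443.8 − 1(141) = 302.8
  G: 2476 − 2(141) = 2194
  F: 0 + 1(141) = 141
  E: 0 + 1(141) = 141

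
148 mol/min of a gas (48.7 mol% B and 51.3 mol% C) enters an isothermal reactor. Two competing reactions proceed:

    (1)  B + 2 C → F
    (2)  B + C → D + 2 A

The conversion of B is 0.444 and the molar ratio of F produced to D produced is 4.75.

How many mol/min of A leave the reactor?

11.1 mol/min

Conversion of B: B consumed = 0.444 × 72.08 = 32 mol/min = 1ξ₁ + 1ξ₂.
Selectivity: 1ξ₁ / (1ξ₂) = 4.75 → ξ₁ = 4.75 ξ₂.
Substitute: (1·4.75 + 1) ξ₂ = 32 → ξ₂ = 5.566 mol/min, ξ₁ = 26.44 mol/min.
Outlet amounts (n = n₀ + Σ ν·ξ):
  B: 72.08 − 1(26.44) − 1(5.566) = 40.07
  C: 75.92 − 2(26.44) − 1(5.566) = 17.49
  F: 0 + 1(26.44) = 26.44
  D: 0 + 1(5.566) = 5.566
  A: 0 + 2(5.566) = 11.13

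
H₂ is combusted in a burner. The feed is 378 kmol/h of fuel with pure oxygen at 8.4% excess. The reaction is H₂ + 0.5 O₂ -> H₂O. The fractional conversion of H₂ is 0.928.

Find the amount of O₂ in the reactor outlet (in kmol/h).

29.5 kmol/h

Stoichiometric O₂ = 0.5 × 378 = 189 kmol/h; O₂ fed = 189 × 1.084 = 204.9 kmol/h.
Fuel reacted = 0.928 × 378 → ξ = 350.8 kmol/h.
Outlet (n = n₀ + ν ξ):
  H₂: 378 − 1(350.8) = 27.22
  O₂: 204.9 − 0.5(350.8) = 29.48
  H₂O: 0 + 1(350.8) = 350.8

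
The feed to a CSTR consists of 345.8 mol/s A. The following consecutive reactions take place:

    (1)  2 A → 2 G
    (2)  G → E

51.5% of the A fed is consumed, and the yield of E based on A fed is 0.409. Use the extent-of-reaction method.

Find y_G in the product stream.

Conversion of A: A consumed = 2ξ₁ = 0.515 × 345.8 → ξ₁ = 89.04 mol/s.
Yield of E: 1ξ₂ / 345.8 = 0.409 → ξ₂ = 141.4 mol/s.
Outlet amounts (n = n₀ + Σ ν·ξ):
  A: 345.8 − 2(89.04) = 167.7
  G: 0 + 2(89.04) − 1(141.4) = 36.65
  E: 0 + 1(141.4) = 141.4
Total out = 345.8 mol/s; y_G = 36.65 / 345.8 = 0.106.

0.106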